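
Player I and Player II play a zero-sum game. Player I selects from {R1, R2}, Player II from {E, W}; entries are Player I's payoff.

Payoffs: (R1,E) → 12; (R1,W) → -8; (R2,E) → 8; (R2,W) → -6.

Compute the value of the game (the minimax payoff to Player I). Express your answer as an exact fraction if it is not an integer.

-6

Row minima: R1 → -8, R2 → -6; maximin = -6.
Column maxima: E → 12, W → -6; minimax = -6.
Since maximin = minimax = -6, there is a saddle point and the value is -6.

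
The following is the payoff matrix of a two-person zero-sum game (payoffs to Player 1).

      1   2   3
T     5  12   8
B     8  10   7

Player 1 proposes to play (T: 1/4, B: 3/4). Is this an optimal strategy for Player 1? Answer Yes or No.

Yes

Against 1 this mix gives (1/4)·5 + (3/4)·8 = 29/4.
Against 2 this mix gives (1/4)·12 + (3/4)·10 = 21/2.
Against 3 this mix gives (1/4)·8 + (3/4)·7 = 29/4.
All of Player 2's active replies (1, 3) yield 29/4, and no column does worse for Player 1. The mix makes Player 2 indifferent and guarantees 29/4, so it is optimal.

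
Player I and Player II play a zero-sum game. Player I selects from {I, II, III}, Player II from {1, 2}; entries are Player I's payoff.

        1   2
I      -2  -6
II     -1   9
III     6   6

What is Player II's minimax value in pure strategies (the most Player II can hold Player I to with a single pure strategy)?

6

Column maxima: 1 → 6, 2 → 9.
The smallest of these is 6.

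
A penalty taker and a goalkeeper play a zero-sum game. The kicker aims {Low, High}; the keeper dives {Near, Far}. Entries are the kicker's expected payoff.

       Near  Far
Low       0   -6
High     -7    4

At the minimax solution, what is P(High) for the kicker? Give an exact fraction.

Row minima: Low → -6, High → -7; maximin = -6.
Column maxima: Near → 0, Far → 4; minimax = 0.
-6 ≠ 0, so there is no saddle point; optimal play is mixed.
Let the kicker play Low with probability p. Expected payoff against Near: 0p + (-7)(1−p) = 7p − 7; against Far: (-6)p + 4(1−p) = −10p + 4.
Setting these equal: 7p − 7 = −10p + 4 ⇒ 17p = 11 ⇒ p = 11/17, and the value is (7)·(11/17) − 7 = -42/17.
For the keeper: with q = P(Near), equating Low's and High's payoffs gives 6q − 6 = −11q + 4 ⇒ q = 10/17.

6/17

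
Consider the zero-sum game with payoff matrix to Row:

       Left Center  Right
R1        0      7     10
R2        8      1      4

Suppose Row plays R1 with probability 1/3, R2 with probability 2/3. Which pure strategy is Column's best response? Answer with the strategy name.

Center

If Column plays Left, Row's expected payoff is (1/3)·0 + (2/3)·8 = 16/3.
If Column plays Center, Row's expected payoff is (1/3)·7 + (2/3)·1 = 3.
If Column plays Right, Row's expected payoff is (1/3)·10 + (2/3)·4 = 6.
Column minimizes Row's payoff; the smallest is 3, so the best response is Center.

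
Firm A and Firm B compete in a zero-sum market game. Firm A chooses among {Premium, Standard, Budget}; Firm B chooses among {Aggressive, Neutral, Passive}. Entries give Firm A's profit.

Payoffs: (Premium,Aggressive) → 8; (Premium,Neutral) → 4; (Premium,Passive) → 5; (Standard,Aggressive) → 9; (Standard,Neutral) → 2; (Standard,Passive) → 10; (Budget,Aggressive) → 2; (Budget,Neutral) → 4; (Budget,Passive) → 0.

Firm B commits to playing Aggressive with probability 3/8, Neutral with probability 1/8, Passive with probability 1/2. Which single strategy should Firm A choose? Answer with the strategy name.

Expected payoff of Premium: (3/8)·8 + (1/8)·4 + (1/2)·5 = 6.
Expected payoff of Standard: (3/8)·9 + (1/8)·2 + (1/2)·10 = 69/8.
Expected payoff of Budget: (3/8)·2 + (1/8)·4 + (1/2)·0 = 5/4.
The largest is 69/8, so Firm A's best response is Standard.

Standard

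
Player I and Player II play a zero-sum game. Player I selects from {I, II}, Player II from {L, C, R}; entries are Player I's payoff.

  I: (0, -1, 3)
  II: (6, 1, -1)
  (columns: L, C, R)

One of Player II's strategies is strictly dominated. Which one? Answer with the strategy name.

L

C holds Player I's payoff strictly below L in every row: -1 < 0, 1 < 6.
So L is strictly dominated for Player II.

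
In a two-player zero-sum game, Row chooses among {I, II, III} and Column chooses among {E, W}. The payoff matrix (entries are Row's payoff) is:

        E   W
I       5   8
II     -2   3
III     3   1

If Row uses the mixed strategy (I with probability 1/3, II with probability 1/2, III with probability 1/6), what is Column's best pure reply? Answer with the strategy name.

E

If Column plays E, Row's expected payoff is (1/3)·5 + (1/2)·(-2) + (1/6)·3 = 7/6.
If Column plays W, Row's expected payoff is (1/3)·8 + (1/2)·3 + (1/6)·1 = 13/3.
Column minimizes Row's payoff; the smallest is 7/6, so the best response is E.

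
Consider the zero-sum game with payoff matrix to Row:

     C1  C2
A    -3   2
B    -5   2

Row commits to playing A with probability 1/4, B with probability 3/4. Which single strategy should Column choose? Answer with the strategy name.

C1

If Column plays C1, Row's expected payoff is (1/4)·(-3) + (3/4)·(-5) = -9/2.
If Column plays C2, Row's expected payoff is (1/4)·2 + (3/4)·2 = 2.
Column minimizes Row's payoff; the smallest is -9/2, so the best response is C1.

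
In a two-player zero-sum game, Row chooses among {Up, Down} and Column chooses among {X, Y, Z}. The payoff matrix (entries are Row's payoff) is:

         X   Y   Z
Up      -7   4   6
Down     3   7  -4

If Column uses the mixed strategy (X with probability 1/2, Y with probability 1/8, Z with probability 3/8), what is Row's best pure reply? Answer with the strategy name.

Down

Expected payoff of Up: (1/2)·(-7) + (1/8)·4 + (3/8)·6 = -3/4.
Expected payoff of Down: (1/2)·3 + (1/8)·7 + (3/8)·(-4) = 7/8.
The largest is 7/8, so Row's best response is Down.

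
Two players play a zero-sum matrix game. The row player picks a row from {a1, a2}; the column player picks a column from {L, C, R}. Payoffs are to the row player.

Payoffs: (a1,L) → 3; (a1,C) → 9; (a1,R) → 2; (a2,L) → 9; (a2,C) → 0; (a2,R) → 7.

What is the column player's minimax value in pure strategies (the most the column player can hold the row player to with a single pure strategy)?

Column maxima: L → 9, C → 9, R → 7.
The smallest of these is 7.

7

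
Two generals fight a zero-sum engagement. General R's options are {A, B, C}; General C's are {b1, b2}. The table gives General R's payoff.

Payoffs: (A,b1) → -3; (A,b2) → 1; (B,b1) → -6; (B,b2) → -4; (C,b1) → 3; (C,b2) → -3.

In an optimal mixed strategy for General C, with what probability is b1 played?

2/5

Row minima: A → -3, B → -6, C → -3; maximin = -3.
Column maxima: b1 → 3, b2 → 1; minimax = 1.
-3 ≠ 1, so there is no saddle point; optimal play is mixed.
B is strictly dominated by A, so General R never plays it.
On the remaining 2×2 (A, C vs b1, b2):
Let General R play A with probability p. Expected payoff against b1: (-3)p + 3(1−p) = −6p + 3; against b2: 1p + (-3)(1−p) = 4p − 3.
Setting these equal: −6p + 3 = 4p − 3 ⇒ −10p = -6 ⇒ p = 3/5, and the value is (-6)·(3/5) + 3 = -3/5.
For General C: with q = P(b1), equating A's and C's payoffs gives −4q + 1 = 6q − 3 ⇒ q = 2/5.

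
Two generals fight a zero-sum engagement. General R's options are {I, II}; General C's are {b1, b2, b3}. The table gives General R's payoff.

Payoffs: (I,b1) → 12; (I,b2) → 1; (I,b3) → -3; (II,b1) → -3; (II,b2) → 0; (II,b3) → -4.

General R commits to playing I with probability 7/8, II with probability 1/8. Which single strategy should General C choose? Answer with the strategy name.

If General C plays b1, General R's expected payoff is (7/8)·12 + (1/8)·(-3) = 81/8.
If General C plays b2, General R's expected payoff is (7/8)·1 + (1/8)·0 = 7/8.
If General C plays b3, General R's expected payoff is (7/8)·(-3) + (1/8)·(-4) = -25/8.
General C minimizes General R's payoff; the smallest is -25/8, so the best response is b3.

b3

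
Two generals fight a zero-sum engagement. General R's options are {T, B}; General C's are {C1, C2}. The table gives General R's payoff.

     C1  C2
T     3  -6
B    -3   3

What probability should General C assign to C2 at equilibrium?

Row minima: T → -6, B → -3; maximin = -3.
Column maxima: C1 → 3, C2 → 3; minimax = 3.
-3 ≠ 3, so there is no saddle point; optimal play is mixed.
Let General R play T with probability p. Expected payoff against C1: 3p + (-3)(1−p) = 6p − 3; against C2: (-6)p + 3(1−p) = −9p + 3.
Setting these equal: 6p − 3 = −9p + 3 ⇒ 15p = 6 ⇒ p = 2/5, and the value is (6)·(2/5) − 3 = -3/5.
For General C: with q = P(C1), equating T's and B's payoffs gives 9q − 6 = −6q + 3 ⇒ q = 3/5.

2/5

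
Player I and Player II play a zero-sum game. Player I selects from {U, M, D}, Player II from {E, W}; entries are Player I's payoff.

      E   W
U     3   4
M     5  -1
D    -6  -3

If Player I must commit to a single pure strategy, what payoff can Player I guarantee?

3

Row minima: U → 3, M → -1, D → -6.
The best of these is 3.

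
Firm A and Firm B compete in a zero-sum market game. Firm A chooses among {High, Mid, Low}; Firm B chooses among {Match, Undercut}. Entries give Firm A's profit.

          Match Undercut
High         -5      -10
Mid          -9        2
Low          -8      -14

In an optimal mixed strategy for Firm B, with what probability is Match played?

Row minima: High → -10, Mid → -9, Low → -14; maximin = -9.
Column maxima: Match → -5, Undercut → 2; minimax = -5.
-9 ≠ -5, so there is no saddle point; optimal play is mixed.
Low is strictly dominated by High, so Firm A never plays it.
On the remaining 2×2 (High, Mid vs Match, Undercut):
Let Firm A play High with probability p. Expected payoff against Match: (-5)p + (-9)(1−p) = 4p − 9; against Undercut: (-10)p + 2(1−p) = −12p + 2.
Setting these equal: 4p − 9 = −12p + 2 ⇒ 16p = 11 ⇒ p = 11/16, and the value is (4)·(11/16) − 9 = -25/4.
For Firm B: with q = P(Match), equating High's and Mid's payoffs gives 5q − 10 = −11q + 2 ⇒ q = 3/4.

3/4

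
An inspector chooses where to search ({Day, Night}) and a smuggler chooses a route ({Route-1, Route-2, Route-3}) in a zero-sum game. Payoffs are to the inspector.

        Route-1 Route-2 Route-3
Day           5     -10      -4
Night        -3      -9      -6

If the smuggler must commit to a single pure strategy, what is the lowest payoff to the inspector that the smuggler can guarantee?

-9

Column maxima: Route-1 → 5, Route-2 → -9, Route-3 → -4.
The smallest of these is -9.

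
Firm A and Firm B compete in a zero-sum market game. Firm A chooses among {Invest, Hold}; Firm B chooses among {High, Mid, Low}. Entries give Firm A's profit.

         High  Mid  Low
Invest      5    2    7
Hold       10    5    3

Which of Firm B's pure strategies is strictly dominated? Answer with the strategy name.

Mid holds Firm A's payoff strictly below High in every row: 2 < 5, 5 < 10.
So High is strictly dominated for Firm B.

High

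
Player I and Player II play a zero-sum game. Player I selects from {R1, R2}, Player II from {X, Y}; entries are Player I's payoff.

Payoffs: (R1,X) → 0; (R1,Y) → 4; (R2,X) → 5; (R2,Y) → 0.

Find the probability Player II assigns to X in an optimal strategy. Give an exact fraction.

Row minima: R1 → 0, R2 → 0; maximin = 0.
Column maxima: X → 5, Y → 4; minimax = 4.
0 ≠ 4, so there is no saddle point; optimal play is mixed.
Let Player I play R1 with probability p. Expected payoff against X: 0p + 5(1−p) = −5p + 5; against Y: 4p + 0(1−p) = 4p.
Setting these equal: −5p + 5 = 4p ⇒ −9p = -5 ⇒ p = 5/9, and the value is (-5)·(5/9) + 5 = 20/9.
For Player II: with q = P(X), equating R1's and R2's payoffs gives −4q + 4 = 5q ⇒ q = 4/9.

4/9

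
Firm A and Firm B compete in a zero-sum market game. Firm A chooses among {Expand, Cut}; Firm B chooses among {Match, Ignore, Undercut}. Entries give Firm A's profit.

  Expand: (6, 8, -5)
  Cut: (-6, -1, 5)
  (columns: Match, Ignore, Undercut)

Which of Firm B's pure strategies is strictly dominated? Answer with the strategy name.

Ignore

Match holds Firm A's payoff strictly below Ignore in every row: 6 < 8, -6 < -1.
So Ignore is strictly dominated for Firm B.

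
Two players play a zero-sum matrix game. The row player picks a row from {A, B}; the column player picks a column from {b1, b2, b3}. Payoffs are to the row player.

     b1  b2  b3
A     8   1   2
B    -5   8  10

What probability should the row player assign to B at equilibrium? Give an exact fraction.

7/20

Row minima: A → 1, B → -5; maximin = 1.
Column maxima: b1 → 8, b2 → 8, b3 → 10; minimax = 8.
1 ≠ 8, so there is no saddle point; optimal play is mixed.
b3 is strictly dominated by b2 (it gives the row player strictly more in every row), so the column player never plays it.
On the remaining 2×2 (A, B vs b1, b2):
Let the row player play A with probability p. Expected payoff against b1: 8p + (-5)(1−p) = 13p − 5; against b2: 1p + 8(1−p) = −7p + 8.
Setting these equal: 13p − 5 = −7p + 8 ⇒ 20p = 13 ⇒ p = 13/20, and the value is (13)·(13/20) − 5 = 69/20.
For the column player: with q = P(b1), equating A's and B's payoffs gives 7q + 1 = −13q + 8 ⇒ q = 7/20.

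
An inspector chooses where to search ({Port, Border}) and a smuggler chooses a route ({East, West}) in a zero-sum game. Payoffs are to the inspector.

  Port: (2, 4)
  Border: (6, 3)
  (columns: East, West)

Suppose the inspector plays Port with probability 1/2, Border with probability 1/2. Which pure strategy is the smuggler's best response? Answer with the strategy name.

West

If the smuggler plays East, the inspector's expected payoff is (1/2)·2 + (1/2)·6 = 4.
If the smuggler plays West, the inspector's expected payoff is (1/2)·4 + (1/2)·3 = 7/2.
The smuggler minimizes the inspector's payoff; the smallest is 7/2, so the best response is West.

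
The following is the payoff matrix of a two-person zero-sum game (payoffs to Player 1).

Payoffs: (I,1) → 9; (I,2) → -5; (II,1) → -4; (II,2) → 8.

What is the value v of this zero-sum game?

Row minima: I → -5, II → -4; maximin = -4.
Column maxima: 1 → 9, 2 → 8; minimax = 8.
-4 ≠ 8, so there is no saddle point; optimal play is mixed.
Let Player 1 play I with probability p. Expected payoff against 1: 9p + (-4)(1−p) = 13p − 4; against 2: (-5)p + 8(1−p) = −13p + 8.
Setting these equal: 13p − 4 = −13p + 8 ⇒ 26p = 12 ⇒ p = 6/13, and the value is (13)·(6/13) − 4 = 2.
For Player 2: with q = P(1), equating I's and II's payoffs gives 14q − 5 = −12q + 8 ⇒ q = 1/2.

2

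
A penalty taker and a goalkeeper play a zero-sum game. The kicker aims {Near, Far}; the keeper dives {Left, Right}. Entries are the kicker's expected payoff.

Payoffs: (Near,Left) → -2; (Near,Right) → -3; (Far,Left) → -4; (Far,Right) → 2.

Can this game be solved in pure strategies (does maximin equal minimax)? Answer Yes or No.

No

Row minima: Near → -3, Far → -4; maximin = -3.
Column maxima: Left → -2, Right → 2; minimax = -2.
-3 ≠ -2, so no pure-strategy equilibrium exists.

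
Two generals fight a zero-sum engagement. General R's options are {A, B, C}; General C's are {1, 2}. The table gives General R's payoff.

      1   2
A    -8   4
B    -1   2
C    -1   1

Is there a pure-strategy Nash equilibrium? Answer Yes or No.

Yes

Row minima: A → -8, B → -1, C → -1; maximin = -1.
Column maxima: 1 → -1, 2 → 4; minimax = -1.
maximin = minimax = -1, so a saddle point exists.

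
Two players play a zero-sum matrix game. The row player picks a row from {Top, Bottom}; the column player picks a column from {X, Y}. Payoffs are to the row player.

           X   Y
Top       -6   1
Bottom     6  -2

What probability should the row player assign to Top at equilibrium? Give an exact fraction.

8/15

Row minima: Top → -6, Bottom → -2; maximin = -2.
Column maxima: X → 6, Y → 1; minimax = 1.
-2 ≠ 1, so there is no saddle point; optimal play is mixed.
Let the row player play Top with probability p. Expected payoff against X: (-6)p + 6(1−p) = −12p + 6; against Y: 1p + (-2)(1−p) = 3p − 2.
Setting these equal: −12p + 6 = 3p − 2 ⇒ −15p = -8 ⇒ p = 8/15, and the value is (-12)·(8/15) + 6 = -2/5.
For the column player: with q = P(X), equating Top's and Bottom's payoffs gives −7q + 1 = 8q − 2 ⇒ q = 1/5.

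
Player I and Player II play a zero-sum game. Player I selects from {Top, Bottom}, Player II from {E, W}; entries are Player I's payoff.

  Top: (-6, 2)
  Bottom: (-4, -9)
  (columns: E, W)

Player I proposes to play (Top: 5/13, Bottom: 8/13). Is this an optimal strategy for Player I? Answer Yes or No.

Yes

Against E this mix gives (5/13)·(-6) + (8/13)·(-4) = -62/13.
Against W this mix gives (5/13)·2 + (8/13)·(-9) = -62/13.
All of Player II's active replies (E, W) yield -62/13, and no column does worse for Player I. The mix makes Player II indifferent and guarantees -62/13, so it is optimal.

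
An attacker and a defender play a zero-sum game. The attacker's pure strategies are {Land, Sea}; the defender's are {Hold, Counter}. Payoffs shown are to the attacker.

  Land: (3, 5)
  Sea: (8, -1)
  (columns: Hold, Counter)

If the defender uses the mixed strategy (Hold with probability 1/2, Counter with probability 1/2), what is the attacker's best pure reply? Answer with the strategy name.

Expected payoff of Land: (1/2)·3 + (1/2)·5 = 4.
Expected payoff of Sea: (1/2)·8 + (1/2)·(-1) = 7/2.
The largest is 4, so the attacker's best response is Land.

Land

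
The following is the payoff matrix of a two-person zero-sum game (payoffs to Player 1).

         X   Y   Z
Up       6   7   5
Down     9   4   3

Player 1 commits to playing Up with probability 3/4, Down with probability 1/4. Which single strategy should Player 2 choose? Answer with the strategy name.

If Player 2 plays X, Player 1's expected payoff is (3/4)·6 + (1/4)·9 = 27/4.
If Player 2 plays Y, Player 1's expected payoff is (3/4)·7 + (1/4)·4 = 25/4.
If Player 2 plays Z, Player 1's expected payoff is (3/4)·5 + (1/4)·3 = 9/2.
Player 2 minimizes Player 1's payoff; the smallest is 9/2, so the best response is Z.

Z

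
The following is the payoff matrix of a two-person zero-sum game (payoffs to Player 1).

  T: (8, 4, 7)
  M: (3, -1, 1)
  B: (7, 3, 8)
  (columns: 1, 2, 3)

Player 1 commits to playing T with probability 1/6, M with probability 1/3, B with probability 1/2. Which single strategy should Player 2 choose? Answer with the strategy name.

If Player 2 plays 1, Player 1's expected payoff is (1/6)·8 + (1/3)·3 + (1/2)·7 = 35/6.
If Player 2 plays 2, Player 1's expected payoff is (1/6)·4 + (1/3)·(-1) + (1/2)·3 = 11/6.
If Player 2 plays 3, Player 1's expected payoff is (1/6)·7 + (1/3)·1 + (1/2)·8 = 11/2.
Player 2 minimizes Player 1's payoff; the smallest is 11/6, so the best response is 2.

2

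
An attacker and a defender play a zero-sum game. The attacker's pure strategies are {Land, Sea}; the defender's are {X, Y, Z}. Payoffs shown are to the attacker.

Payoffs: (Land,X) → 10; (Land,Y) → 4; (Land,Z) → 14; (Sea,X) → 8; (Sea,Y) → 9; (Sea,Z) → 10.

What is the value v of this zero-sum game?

Row minima: Land → 4, Sea → 8; maximin = 8.
Column maxima: X → 10, Y → 9, Z → 14; minimax = 9.
8 ≠ 9, so there is no saddle point; optimal play is mixed.
Z is strictly dominated by X (it gives the attacker strictly more in every row), so the defender never plays it.
On the remaining 2×2 (Land, Sea vs X, Y):
Let the attacker play Land with probability p. Expected payoff against X: 10p + 8(1−p) = 2p + 8; against Y: 4p + 9(1−p) = −5p + 9.
Setting these equal: 2p + 8 = −5p + 9 ⇒ 7p = 1 ⇒ p = 1/7, and the value is (2)·(1/7) + 8 = 58/7.
For the defender: with q = P(X), equating Land's and Sea's payoffs gives 6q + 4 = −q + 9 ⇒ q = 5/7.

58/7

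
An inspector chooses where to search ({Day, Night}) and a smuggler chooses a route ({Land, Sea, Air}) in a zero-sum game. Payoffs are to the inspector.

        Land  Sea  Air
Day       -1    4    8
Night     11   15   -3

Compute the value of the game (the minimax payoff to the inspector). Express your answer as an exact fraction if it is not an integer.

Row minima: Day → -1, Night → -3; maximin = -1.
Column maxima: Land → 11, Sea → 15, Air → 8; minimax = 8.
-1 ≠ 8, so there is no saddle point; optimal play is mixed.
Sea is strictly dominated by Land (it gives the inspector strictly more in every row), so the smuggler never plays it.
On the remaining 2×2 (Day, Night vs Land, Air):
Let the inspector play Day with probability p. Expected payoff against Land: (-1)p + 11(1−p) = −12p + 11; against Air: 8p + (-3)(1−p) = 11p − 3.
Setting these equal: −12p + 11 = 11p − 3 ⇒ −23p = -14 ⇒ p = 14/23, and the value is (-12)·(14/23) + 11 = 85/23.
For the smuggler: with q = P(Land), equating Day's and Night's payoffs gives −9q + 8 = 14q − 3 ⇒ q = 11/23.

85/23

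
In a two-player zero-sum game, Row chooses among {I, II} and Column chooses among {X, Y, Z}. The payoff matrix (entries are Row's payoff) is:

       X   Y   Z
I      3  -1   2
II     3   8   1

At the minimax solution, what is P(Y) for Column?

1/10

Row minima: I → -1, II → 1; maximin = 1.
Column maxima: X → 3, Y → 8, Z → 2; minimax = 2.
1 ≠ 2, so there is no saddle point; optimal play is mixed.
X is strictly dominated by Z (it gives Row strictly more in every row), so Column never plays it.
On the remaining 2×2 (I, II vs Y, Z):
Let Row play I with probability p. Expected payoff against Y: (-1)p + 8(1−p) = −9p + 8; against Z: 2p + 1(1−p) = p + 1.
Setting these equal: −9p + 8 = p + 1 ⇒ −10p = -7 ⇒ p = 7/10, and the value is (-9)·(7/10) + 8 = 17/10.
For Column: with q = P(Y), equating I's and II's payoffs gives −3q + 2 = 7q + 1 ⇒ q = 1/10.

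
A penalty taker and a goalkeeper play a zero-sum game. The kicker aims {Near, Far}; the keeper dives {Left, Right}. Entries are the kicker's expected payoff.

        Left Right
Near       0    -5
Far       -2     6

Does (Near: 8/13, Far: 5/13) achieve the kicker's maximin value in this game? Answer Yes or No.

Yes

Against Left this mix gives (8/13)·0 + (5/13)·(-2) = -10/13.
Against Right this mix gives (8/13)·(-5) + (5/13)·6 = -10/13.
All of the keeper's active replies (Left, Right) yield -10/13, and no column does worse for the kicker. The mix makes the keeper indifferent and guarantees -10/13, so it is optimal.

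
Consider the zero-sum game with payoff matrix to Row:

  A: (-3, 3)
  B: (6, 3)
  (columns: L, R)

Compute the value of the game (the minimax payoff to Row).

3

Row minima: A → -3, B → 3; maximin = 3.
Column maxima: L → 6, R → 3; minimax = 3.
Since maximin = minimax = 3, there is a saddle point and the value is 3.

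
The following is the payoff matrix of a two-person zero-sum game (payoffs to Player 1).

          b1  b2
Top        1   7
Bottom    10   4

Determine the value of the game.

Row minima: Top → 1, Bottom → 4; maximin = 4.
Column maxima: b1 → 10, b2 → 7; minimax = 7.
4 ≠ 7, so there is no saddle point; optimal play is mixed.
Let Player 1 play Top with probability p. Expected payoff against b1: 1p + 10(1−p) = −9p + 10; against b2: 7p + 4(1−p) = 3p + 4.
Setting these equal: −9p + 10 = 3p + 4 ⇒ −12p = -6 ⇒ p = 1/2, and the value is (-9)·(1/2) + 10 = 11/2.
For Player 2: with q = P(b1), equating Top's and Bottom's payoffs gives −6q + 7 = 6q + 4 ⇒ q = 1/4.

11/2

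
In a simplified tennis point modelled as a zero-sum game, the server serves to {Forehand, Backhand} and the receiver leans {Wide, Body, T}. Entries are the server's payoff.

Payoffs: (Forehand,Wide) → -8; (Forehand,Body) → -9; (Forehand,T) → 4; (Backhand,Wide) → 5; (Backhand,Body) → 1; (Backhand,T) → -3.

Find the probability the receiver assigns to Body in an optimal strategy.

7/17

Row minima: Forehand → -9, Backhand → -3; maximin = -3.
Column maxima: Wide → 5, Body → 1, T → 4; minimax = 1.
-3 ≠ 1, so there is no saddle point; optimal play is mixed.
Wide is strictly dominated by Body (it gives the server strictly more in every row), so the receiver never plays it.
On the remaining 2×2 (Forehand, Backhand vs Body, T):
Let the server play Forehand with probability p. Expected payoff against Body: (-9)p + 1(1−p) = −10p + 1; against T: 4p + (-3)(1−p) = 7p − 3.
Setting these equal: −10p + 1 = 7p − 3 ⇒ −17p = -4 ⇒ p = 4/17, and the value is (-10)·(4/17) + 1 = -23/17.
For the receiver: with q = P(Body), equating Forehand's and Backhand's payoffs gives −13q + 4 = 4q − 3 ⇒ q = 7/17.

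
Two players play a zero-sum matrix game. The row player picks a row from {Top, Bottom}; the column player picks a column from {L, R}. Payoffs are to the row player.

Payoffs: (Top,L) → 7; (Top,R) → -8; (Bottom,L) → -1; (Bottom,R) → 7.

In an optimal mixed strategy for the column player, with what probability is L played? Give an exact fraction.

15/23

Row minima: Top → -8, Bottom → -1; maximin = -1.
Column maxima: L → 7, R → 7; minimax = 7.
-1 ≠ 7, so there is no saddle point; optimal play is mixed.
Let the row player play Top with probability p. Expected payoff against L: 7p + (-1)(1−p) = 8p − 1; against R: (-8)p + 7(1−p) = −15p + 7.
Setting these equal: 8p − 1 = −15p + 7 ⇒ 23p = 8 ⇒ p = 8/23, and the value is (8)·(8/23) − 1 = 41/23.
For the column player: with q = P(L), equating Top's and Bottom's payoffs gives 15q − 8 = −8q + 7 ⇒ q = 15/23.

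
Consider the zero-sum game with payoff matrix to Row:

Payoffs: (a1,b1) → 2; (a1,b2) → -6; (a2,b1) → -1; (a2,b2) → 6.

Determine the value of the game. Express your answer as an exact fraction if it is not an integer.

Row minima: a1 → -6, a2 → -1; maximin = -1.
Column maxima: b1 → 2, b2 → 6; minimax = 2.
-1 ≠ 2, so there is no saddle point; optimal play is mixed.
Let Row play a1 with probability p. Expected payoff against b1: 2p + (-1)(1−p) = 3p − 1; against b2: (-6)p + 6(1−p) = −12p + 6.
Setting these equal: 3p − 1 = −12p + 6 ⇒ 15p = 7 ⇒ p = 7/15, and the value is (3)·(7/15) − 1 = 2/5.
For Column: with q = P(b1), equating a1's and a2's payoffs gives 8q − 6 = −7q + 6 ⇒ q = 4/5.

2/5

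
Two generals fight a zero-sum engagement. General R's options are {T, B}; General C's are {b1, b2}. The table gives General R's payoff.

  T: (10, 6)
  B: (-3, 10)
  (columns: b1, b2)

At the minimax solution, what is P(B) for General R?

4/17

Row minima: T → 6, B → -3; maximin = 6.
Column maxima: b1 → 10, b2 → 10; minimax = 10.
6 ≠ 10, so there is no saddle point; optimal play is mixed.
Let General R play T with probability p. Expected payoff against b1: 10p + (-3)(1−p) = 13p − 3; against b2: 6p + 10(1−p) = −4p + 10.
Setting these equal: 13p − 3 = −4p + 10 ⇒ 17p = 13 ⇒ p = 13/17, and the value is (13)·(13/17) − 3 = 118/17.
For General C: with q = P(b1), equating T's and B's payoffs gives 4q + 6 = −13q + 10 ⇒ q = 4/17.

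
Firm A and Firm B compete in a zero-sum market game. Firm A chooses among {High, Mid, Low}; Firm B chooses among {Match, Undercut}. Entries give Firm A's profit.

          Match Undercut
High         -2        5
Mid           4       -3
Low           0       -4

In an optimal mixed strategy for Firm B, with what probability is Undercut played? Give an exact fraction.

3/7

Row minima: High → -2, Mid → -3, Low → -4; maximin = -2.
Column maxima: Match → 4, Undercut → 5; minimax = 4.
-2 ≠ 4, so there is no saddle point; optimal play is mixed.
Low is strictly dominated by Mid, so Firm A never plays it.
On the remaining 2×2 (High, Mid vs Match, Undercut):
Let Firm A play High with probability p. Expected payoff against Match: (-2)p + 4(1−p) = −6p + 4; against Undercut: 5p + (-3)(1−p) = 8p − 3.
Setting these equal: −6p + 4 = 8p − 3 ⇒ −14p = -7 ⇒ p = 1/2, and the value is (-6)·(1/2) + 4 = 1.
For Firm B: with q = P(Match), equating High's and Mid's payoffs gives −7q + 5 = 7q − 3 ⇒ q = 4/7.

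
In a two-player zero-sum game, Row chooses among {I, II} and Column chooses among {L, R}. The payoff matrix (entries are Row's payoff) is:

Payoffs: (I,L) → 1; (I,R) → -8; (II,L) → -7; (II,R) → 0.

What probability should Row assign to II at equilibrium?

Row minima: I → -8, II → -7; maximin = -7.
Column maxima: L → 1, R → 0; minimax = 0.
-7 ≠ 0, so there is no saddle point; optimal play is mixed.
Let Row play I with probability p. Expected payoff against L: 1p + (-7)(1−p) = 8p − 7; against R: (-8)p + 0(1−p) = −8p.
Setting these equal: 8p − 7 = −8p ⇒ 16p = 7 ⇒ p = 7/16, and the value is (8)·(7/16) − 7 = -7/2.
For Column: with q = P(L), equating I's and II's payoffs gives 9q − 8 = −7q ⇒ q = 1/2.

9/16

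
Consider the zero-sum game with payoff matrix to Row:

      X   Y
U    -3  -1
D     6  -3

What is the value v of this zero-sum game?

Row minima: U → -3, D → -3; maximin = -3.
Column maxima: X → 6, Y → -1; minimax = -1.
-3 ≠ -1, so there is no saddle point; optimal play is mixed.
Let Row play U with probability p. Expected payoff against X: (-3)p + 6(1−p) = −9p + 6; against Y: (-1)p + (-3)(1−p) = 2p − 3.
Setting these equal: −9p + 6 = 2p − 3 ⇒ −11p = -9 ⇒ p = 9/11, and the value is (-9)·(9/11) + 6 = -15/11.
For Column: with q = P(X), equating U's and D's payoffs gives −2q − 1 = 9q − 3 ⇒ q = 2/11.

-15/11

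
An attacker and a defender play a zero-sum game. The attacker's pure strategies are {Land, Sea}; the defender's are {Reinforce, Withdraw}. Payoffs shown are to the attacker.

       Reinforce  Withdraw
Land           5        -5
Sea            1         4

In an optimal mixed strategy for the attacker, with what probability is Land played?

Row minima: Land → -5, Sea → 1; maximin = 1.
Column maxima: Reinforce → 5, Withdraw → 4; minimax = 4.
1 ≠ 4, so there is no saddle point; optimal play is mixed.
Let the attacker play Land with probability p. Expected payoff against Reinforce: 5p + 1(1−p) = 4p + 1; against Withdraw: (-5)p + 4(1−p) = −9p + 4.
Setting these equal: 4p + 1 = −9p + 4 ⇒ 13p = 3 ⇒ p = 3/13, and the value is (4)·(3/13) + 1 = 25/13.
For the defender: with q = P(Reinforce), equating Land's and Sea's payoffs gives 10q − 5 = −3q + 4 ⇒ q = 9/13.

3/13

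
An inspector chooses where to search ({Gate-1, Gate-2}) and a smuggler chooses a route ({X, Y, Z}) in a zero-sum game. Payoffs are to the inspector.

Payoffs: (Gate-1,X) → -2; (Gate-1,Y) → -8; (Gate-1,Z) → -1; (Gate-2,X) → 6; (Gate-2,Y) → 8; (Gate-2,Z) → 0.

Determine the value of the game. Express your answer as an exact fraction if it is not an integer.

Row minima: Gate-1 → -8, Gate-2 → 0; maximin = 0.
Column maxima: X → 6, Y → 8, Z → 0; minimax = 0.
Since maximin = minimax = 0, there is a saddle point and the value is 0.

0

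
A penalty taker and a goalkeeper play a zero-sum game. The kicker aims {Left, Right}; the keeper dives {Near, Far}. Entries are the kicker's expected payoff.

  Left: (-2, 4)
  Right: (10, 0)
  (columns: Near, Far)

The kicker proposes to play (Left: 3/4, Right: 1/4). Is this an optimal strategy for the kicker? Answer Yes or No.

Against Near this mix gives (3/4)·(-2) + (1/4)·10 = 1.
Against Far this mix gives (3/4)·4 + (1/4)·0 = 3.
The keeper will play Near, holding the kicker to 1. Shifting weight toward the row that does better against Near would raise this floor (the equalizing mix achieves 5/2 against both Near and Far), so the proposed strategy is not optimal.

No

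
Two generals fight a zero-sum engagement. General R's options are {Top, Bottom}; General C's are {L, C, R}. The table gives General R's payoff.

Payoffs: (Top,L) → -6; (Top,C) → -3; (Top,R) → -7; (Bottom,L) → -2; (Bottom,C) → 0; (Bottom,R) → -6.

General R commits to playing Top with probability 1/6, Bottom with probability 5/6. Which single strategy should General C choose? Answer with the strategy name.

R

If General C plays L, General R's expected payoff is (1/6)·(-6) + (5/6)·(-2) = -8/3.
If General C plays C, General R's expected payoff is (1/6)·(-3) + (5/6)·0 = -1/2.
If General C plays R, General R's expected payoff is (1/6)·(-7) + (5/6)·(-6) = -37/6.
General C minimizes General R's payoff; the smallest is -37/6, so the best response is R.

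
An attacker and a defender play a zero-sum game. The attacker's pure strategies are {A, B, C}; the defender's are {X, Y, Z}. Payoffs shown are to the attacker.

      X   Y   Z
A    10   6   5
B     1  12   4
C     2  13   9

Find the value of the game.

20/3

Row minima: A → 5, B → 1, C → 2; maximin = 5.
Column maxima: X → 10, Y → 13, Z → 9; minimax = 9.
5 ≠ 9, so there is no saddle point; optimal play is mixed.
B is strictly dominated by C, so the attacker never plays it.
Y is strictly dominated by Z (it gives the attacker strictly more in every row), so the defender never plays it.
On the remaining 2×2 (A, C vs X, Z):
Let the attacker play A with probability p. Expected payoff against X: 10p + 2(1−p) = 8p + 2; against Z: 5p + 9(1−p) = −4p + 9.
Setting these equal: 8p + 2 = −4p + 9 ⇒ 12p = 7 ⇒ p = 7/12, and the value is (8)·(7/12) + 2 = 20/3.
For the defender: with q = P(X), equating A's and C's payoffs gives 5q + 5 = −7q + 9 ⇒ q = 1/3.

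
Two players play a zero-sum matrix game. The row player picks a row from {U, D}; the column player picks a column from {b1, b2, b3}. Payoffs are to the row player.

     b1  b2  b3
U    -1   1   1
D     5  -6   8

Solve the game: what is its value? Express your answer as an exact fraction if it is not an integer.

-1/13

Row minima: U → -1, D → -6; maximin = -1.
Column maxima: b1 → 5, b2 → 1, b3 → 8; minimax = 1.
-1 ≠ 1, so there is no saddle point; optimal play is mixed.
b3 is strictly dominated by b1 (it gives the row player strictly more in every row), so the column player never plays it.
On the remaining 2×2 (U, D vs b1, b2):
Let the row player play U with probability p. Expected payoff against b1: (-1)p + 5(1−p) = −6p + 5; against b2: 1p + (-6)(1−p) = 7p − 6.
Setting these equal: −6p + 5 = 7p − 6 ⇒ −13p = -11 ⇒ p = 11/13, and the value is (-6)·(11/13) + 5 = -1/13.
For the column player: with q = P(b1), equating U's and D's payoffs gives −2q + 1 = 11q − 6 ⇒ q = 7/13.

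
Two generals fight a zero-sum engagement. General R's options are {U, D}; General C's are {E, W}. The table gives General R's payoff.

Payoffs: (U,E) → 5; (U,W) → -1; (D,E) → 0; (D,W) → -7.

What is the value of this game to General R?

Row minima: U → -1, D → -7; maximin = -1.
Column maxima: E → 5, W → -1; minimax = -1.
Since maximin = minimax = -1, there is a saddle point and the value is -1.

-1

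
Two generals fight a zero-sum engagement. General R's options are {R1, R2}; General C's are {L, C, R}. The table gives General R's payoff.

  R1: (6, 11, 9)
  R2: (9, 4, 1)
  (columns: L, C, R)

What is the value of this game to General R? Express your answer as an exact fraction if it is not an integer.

75/11

Row minima: R1 → 6, R2 → 1; maximin = 6.
Column maxima: L → 9, C → 11, R → 9; minimax = 9.
6 ≠ 9, so there is no saddle point; optimal play is mixed.
C is strictly dominated by R (it gives General R strictly more in every row), so General C never plays it.
On the remaining 2×2 (R1, R2 vs L, R):
Let General R play R1 with probability p. Expected payoff against L: 6p + 9(1−p) = −3p + 9; against R: 9p + 1(1−p) = 8p + 1.
Setting these equal: −3p + 9 = 8p + 1 ⇒ −11p = -8 ⇒ p = 8/11, and the value is (-3)·(8/11) + 9 = 75/11.
For General C: with q = P(L), equating R1's and R2's payoffs gives −3q + 9 = 8q + 1 ⇒ q = 8/11.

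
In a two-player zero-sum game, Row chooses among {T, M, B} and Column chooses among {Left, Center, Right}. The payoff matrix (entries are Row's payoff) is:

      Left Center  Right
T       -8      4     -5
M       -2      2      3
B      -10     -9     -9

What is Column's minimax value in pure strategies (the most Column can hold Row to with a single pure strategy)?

-2

Column maxima: Left → -2, Center → 4, Right → 3.
The smallest of these is -2.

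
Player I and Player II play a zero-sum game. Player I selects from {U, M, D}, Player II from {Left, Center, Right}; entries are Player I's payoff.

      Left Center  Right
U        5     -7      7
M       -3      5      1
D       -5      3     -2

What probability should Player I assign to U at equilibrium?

Row minima: U → -7, M → -3, D → -5; maximin = -3.
Column maxima: Left → 5, Center → 5, Right → 7; minimax = 5.
-3 ≠ 5, so there is no saddle point; optimal play is mixed.
D is strictly dominated by M, so Player I never plays it.
Right is strictly dominated by Left (it gives Player I strictly more in every row), so Player II never plays it.
On the remaining 2×2 (U, M vs Left, Center):
Let Player I play U with probability p. Expected payoff against Left: 5p + (-3)(1−p) = 8p − 3; against Center: (-7)p + 5(1−p) = −12p + 5.
Setting these equal: 8p − 3 = −12p + 5 ⇒ 20p = 8 ⇒ p = 2/5, and the value is (8)·(2/5) − 3 = 1/5.
For Player II: with q = P(Left), equating U's and M's payoffs gives 12q − 7 = −8q + 5 ⇒ q = 3/5.

2/5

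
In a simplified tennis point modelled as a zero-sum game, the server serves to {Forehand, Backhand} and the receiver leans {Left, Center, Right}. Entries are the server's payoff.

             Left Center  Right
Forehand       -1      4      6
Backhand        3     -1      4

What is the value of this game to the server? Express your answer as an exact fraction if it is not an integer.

Row minima: Forehand → -1, Backhand → -1; maximin = -1.
Column maxima: Left → 3, Center → 4, Right → 6; minimax = 3.
-1 ≠ 3, so there is no saddle point; optimal play is mixed.
Right is strictly dominated by Left (it gives the server strictly more in every row), so the receiver never plays it.
On the remaining 2×2 (Forehand, Backhand vs Left, Center):
Let the server play Forehand with probability p. Expected payoff against Left: (-1)p + 3(1−p) = −4p + 3; against Center: 4p + (-1)(1−p) = 5p − 1.
Setting these equal: −4p + 3 = 5p − 1 ⇒ −9p = -4 ⇒ p = 4/9, and the value is (-4)·(4/9) + 3 = 11/9.
For the receiver: with q = P(Left), equating Forehand's and Backhand's payoffs gives −5q + 4 = 4q − 1 ⇒ q = 5/9.

11/9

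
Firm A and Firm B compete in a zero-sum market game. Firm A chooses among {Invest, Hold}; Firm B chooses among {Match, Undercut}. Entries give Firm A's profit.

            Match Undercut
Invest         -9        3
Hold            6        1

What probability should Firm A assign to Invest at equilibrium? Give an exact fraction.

Row minima: Invest → -9, Hold → 1; maximin = 1.
Column maxima: Match → 6, Undercut → 3; minimax = 3.
1 ≠ 3, so there is no saddle point; optimal play is mixed.
Let Firm A play Invest with probability p. Expected payoff against Match: (-9)p + 6(1−p) = −15p + 6; against Undercut: 3p + 1(1−p) = 2p + 1.
Setting these equal: −15p + 6 = 2p + 1 ⇒ −17p = -5 ⇒ p = 5/17, and the value is (-15)·(5/17) + 6 = 27/17.
For Firm B: with q = P(Match), equating Invest's and Hold's payoffs gives −12q + 3 = 5q + 1 ⇒ q = 2/17.

5/17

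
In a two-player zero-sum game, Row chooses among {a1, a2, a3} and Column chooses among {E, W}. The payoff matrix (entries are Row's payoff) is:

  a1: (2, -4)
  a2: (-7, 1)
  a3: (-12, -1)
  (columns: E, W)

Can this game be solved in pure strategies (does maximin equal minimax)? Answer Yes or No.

No

Row minima: a1 → -4, a2 → -7, a3 → -12; maximin = -4.
Column maxima: E → 2, W → 1; minimax = 1.
-4 ≠ 1, so no pure-strategy equilibrium exists.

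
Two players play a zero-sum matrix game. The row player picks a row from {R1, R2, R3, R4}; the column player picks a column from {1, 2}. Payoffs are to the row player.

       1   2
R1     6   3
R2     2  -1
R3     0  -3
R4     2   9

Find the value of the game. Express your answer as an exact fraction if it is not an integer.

Row minima: R1 → 3, R2 → -1, R3 → -3, R4 → 2; maximin = 3.
Column maxima: 1 → 6, 2 → 9; minimax = 6.
3 ≠ 6, so there is no saddle point; optimal play is mixed.
R2 is strictly dominated by R1, so the row player never plays it.
R3 is strictly dominated by R1, so the row player never plays it.
On the remaining 2×2 (R1, R4 vs 1, 2):
Let the row player play R1 with probability p. Expected payoff against 1: 6p + 2(1−p) = 4p + 2; against 2: 3p + 9(1−p) = −6p + 9.
Setting these equal: 4p + 2 = −6p + 9 ⇒ 10p = 7 ⇒ p = 7/10, and the value is (4)·(7/10) + 2 = 24/5.
For the column player: with q = P(1), equating R1's and R4's payoffs gives 3q + 3 = −7q + 9 ⇒ q = 3/5.

24/5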